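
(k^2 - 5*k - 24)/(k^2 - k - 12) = (k - 8)/(k - 4)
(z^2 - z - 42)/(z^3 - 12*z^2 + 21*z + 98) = (z + 6)/(z^2 - 5*z - 14)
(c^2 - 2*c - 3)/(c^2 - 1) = (c - 3)/(c - 1)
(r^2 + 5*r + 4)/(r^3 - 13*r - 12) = (r + 4)/(r^2 - r - 12)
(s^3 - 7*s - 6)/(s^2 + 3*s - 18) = (s^2 + 3*s + 2)/(s + 6)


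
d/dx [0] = 0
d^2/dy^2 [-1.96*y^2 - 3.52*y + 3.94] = -3.92000000000000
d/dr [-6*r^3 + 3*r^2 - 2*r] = -18*r^2 + 6*r - 2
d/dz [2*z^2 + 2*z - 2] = 4*z + 2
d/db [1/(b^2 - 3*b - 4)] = (3 - 2*b)/(-b^2 + 3*b + 4)^2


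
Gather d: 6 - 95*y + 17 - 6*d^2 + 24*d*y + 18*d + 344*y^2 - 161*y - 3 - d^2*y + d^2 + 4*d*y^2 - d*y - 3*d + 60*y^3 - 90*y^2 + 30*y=d^2*(-y - 5) + d*(4*y^2 + 23*y + 15) + 60*y^3 + 254*y^2 - 226*y + 20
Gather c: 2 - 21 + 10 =-9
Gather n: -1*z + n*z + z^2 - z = n*z + z^2 - 2*z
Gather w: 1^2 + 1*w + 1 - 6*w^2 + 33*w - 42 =-6*w^2 + 34*w - 40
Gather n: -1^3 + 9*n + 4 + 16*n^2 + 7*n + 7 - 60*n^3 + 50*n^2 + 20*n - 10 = -60*n^3 + 66*n^2 + 36*n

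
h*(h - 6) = h^2 - 6*h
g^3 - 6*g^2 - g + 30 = (g - 5)*(g - 3)*(g + 2)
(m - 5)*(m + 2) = m^2 - 3*m - 10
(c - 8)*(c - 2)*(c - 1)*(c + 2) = c^4 - 9*c^3 + 4*c^2 + 36*c - 32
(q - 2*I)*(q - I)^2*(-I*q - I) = -I*q^4 - 4*q^3 - I*q^3 - 4*q^2 + 5*I*q^2 + 2*q + 5*I*q + 2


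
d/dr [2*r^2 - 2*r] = 4*r - 2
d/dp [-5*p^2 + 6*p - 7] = 6 - 10*p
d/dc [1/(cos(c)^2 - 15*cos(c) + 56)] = (2*cos(c) - 15)*sin(c)/(cos(c)^2 - 15*cos(c) + 56)^2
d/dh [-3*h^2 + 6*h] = 6 - 6*h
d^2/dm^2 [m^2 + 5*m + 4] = 2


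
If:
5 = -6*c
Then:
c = -5/6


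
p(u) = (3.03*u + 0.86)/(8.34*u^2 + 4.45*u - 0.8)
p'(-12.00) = -0.00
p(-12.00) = -0.03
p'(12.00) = -0.00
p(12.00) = 0.03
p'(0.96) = -0.35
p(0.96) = 0.34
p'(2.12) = -0.07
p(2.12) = 0.16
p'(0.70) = -0.70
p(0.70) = 0.47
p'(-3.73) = -0.03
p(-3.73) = -0.11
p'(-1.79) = -0.19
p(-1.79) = -0.25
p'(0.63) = -0.90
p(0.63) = 0.52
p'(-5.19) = -0.02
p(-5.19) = -0.07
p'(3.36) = -0.03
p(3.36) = 0.10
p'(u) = (-16.68*u - 4.45)*(3.03*u + 0.86)/(8.34*u^2 + 4.45*u - 0.8)^2 + 3.03/(8.34*u^2 + 4.45*u - 0.8)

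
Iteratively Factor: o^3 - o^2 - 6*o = (o + 2)*(o^2 - 3*o) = o*(o + 2)*(o - 3)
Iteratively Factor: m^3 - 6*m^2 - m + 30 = (m - 3)*(m^2 - 3*m - 10) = (m - 3)*(m + 2)*(m - 5)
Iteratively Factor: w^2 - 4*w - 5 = (w + 1)*(w - 5)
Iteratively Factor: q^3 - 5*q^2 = (q - 5)*(q^2) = q*(q - 5)*(q)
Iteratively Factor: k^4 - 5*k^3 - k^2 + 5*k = (k + 1)*(k^3 - 6*k^2 + 5*k) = k*(k + 1)*(k^2 - 6*k + 5) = k*(k - 5)*(k + 1)*(k - 1)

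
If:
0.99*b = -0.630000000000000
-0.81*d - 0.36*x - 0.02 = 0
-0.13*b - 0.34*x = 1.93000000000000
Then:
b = -0.64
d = 2.39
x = -5.43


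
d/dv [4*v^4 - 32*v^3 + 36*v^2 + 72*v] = 16*v^3 - 96*v^2 + 72*v + 72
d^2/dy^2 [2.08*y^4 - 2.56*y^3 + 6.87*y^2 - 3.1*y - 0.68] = 24.96*y^2 - 15.36*y + 13.74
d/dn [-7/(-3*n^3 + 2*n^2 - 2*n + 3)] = 7*(-9*n^2 + 4*n - 2)/(3*n^3 - 2*n^2 + 2*n - 3)^2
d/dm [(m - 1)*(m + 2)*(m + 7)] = 3*m^2 + 16*m + 5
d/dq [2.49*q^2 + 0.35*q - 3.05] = 4.98*q + 0.35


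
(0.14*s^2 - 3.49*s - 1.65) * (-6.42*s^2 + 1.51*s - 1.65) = -0.8988*s^4 + 22.6172*s^3 + 5.0921*s^2 + 3.267*s + 2.7225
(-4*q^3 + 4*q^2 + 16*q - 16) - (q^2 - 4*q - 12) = -4*q^3 + 3*q^2 + 20*q - 4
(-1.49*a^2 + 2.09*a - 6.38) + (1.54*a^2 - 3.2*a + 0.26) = 0.05*a^2 - 1.11*a - 6.12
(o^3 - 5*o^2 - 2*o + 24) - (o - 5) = o^3 - 5*o^2 - 3*o + 29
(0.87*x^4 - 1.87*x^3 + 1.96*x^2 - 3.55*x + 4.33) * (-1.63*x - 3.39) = -1.4181*x^5 + 0.0987999999999998*x^4 + 3.1445*x^3 - 0.857900000000001*x^2 + 4.9766*x - 14.6787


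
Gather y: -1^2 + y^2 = y^2 - 1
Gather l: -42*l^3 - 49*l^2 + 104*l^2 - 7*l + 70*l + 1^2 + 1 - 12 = -42*l^3 + 55*l^2 + 63*l - 10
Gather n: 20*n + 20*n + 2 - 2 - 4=40*n - 4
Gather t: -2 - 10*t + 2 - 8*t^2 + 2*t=-8*t^2 - 8*t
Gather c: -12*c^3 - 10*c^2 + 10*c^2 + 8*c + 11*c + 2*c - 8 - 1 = -12*c^3 + 21*c - 9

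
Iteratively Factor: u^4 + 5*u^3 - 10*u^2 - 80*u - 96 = (u + 4)*(u^3 + u^2 - 14*u - 24) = (u - 4)*(u + 4)*(u^2 + 5*u + 6) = (u - 4)*(u + 3)*(u + 4)*(u + 2)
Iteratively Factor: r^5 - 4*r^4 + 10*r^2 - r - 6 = (r - 1)*(r^4 - 3*r^3 - 3*r^2 + 7*r + 6) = (r - 1)*(r + 1)*(r^3 - 4*r^2 + r + 6) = (r - 2)*(r - 1)*(r + 1)*(r^2 - 2*r - 3) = (r - 3)*(r - 2)*(r - 1)*(r + 1)*(r + 1)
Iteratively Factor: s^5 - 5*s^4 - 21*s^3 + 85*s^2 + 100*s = (s + 1)*(s^4 - 6*s^3 - 15*s^2 + 100*s) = s*(s + 1)*(s^3 - 6*s^2 - 15*s + 100) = s*(s - 5)*(s + 1)*(s^2 - s - 20) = s*(s - 5)^2*(s + 1)*(s + 4)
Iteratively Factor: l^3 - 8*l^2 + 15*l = (l)*(l^2 - 8*l + 15) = l*(l - 3)*(l - 5)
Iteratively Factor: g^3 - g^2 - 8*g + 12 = (g + 3)*(g^2 - 4*g + 4) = (g - 2)*(g + 3)*(g - 2)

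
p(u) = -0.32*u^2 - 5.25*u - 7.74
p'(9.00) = -11.01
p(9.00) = -80.91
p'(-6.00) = -1.41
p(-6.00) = 12.24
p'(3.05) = -7.20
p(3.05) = -26.73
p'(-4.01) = -2.68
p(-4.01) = 8.17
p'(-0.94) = -4.65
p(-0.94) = -3.09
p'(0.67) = -5.68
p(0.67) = -11.40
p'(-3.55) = -2.98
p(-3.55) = 6.86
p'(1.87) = -6.45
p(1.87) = -18.68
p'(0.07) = -5.29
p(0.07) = -8.11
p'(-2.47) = -3.67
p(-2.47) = 3.28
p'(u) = -0.64*u - 5.25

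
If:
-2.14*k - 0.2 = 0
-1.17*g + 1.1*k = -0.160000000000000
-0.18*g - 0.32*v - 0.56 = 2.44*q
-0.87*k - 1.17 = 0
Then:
No Solution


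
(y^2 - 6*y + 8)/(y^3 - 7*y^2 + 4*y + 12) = (y - 4)/(y^2 - 5*y - 6)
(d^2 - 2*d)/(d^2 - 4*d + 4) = d/(d - 2)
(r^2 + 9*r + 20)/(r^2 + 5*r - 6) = (r^2 + 9*r + 20)/(r^2 + 5*r - 6)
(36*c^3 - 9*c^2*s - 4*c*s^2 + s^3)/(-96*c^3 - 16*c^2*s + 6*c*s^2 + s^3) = (-9*c^2 + s^2)/(24*c^2 + 10*c*s + s^2)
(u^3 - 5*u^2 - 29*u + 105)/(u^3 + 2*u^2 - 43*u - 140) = (u - 3)/(u + 4)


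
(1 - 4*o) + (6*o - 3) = 2*o - 2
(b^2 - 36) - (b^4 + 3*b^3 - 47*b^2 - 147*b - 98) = -b^4 - 3*b^3 + 48*b^2 + 147*b + 62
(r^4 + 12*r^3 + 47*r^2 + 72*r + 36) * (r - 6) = r^5 + 6*r^4 - 25*r^3 - 210*r^2 - 396*r - 216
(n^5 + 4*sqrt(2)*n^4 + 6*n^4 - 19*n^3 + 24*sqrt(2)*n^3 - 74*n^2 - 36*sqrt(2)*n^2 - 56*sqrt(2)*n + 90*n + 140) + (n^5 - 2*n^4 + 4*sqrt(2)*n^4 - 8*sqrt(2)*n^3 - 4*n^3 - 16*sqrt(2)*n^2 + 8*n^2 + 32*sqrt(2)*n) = 2*n^5 + 4*n^4 + 8*sqrt(2)*n^4 - 23*n^3 + 16*sqrt(2)*n^3 - 52*sqrt(2)*n^2 - 66*n^2 - 24*sqrt(2)*n + 90*n + 140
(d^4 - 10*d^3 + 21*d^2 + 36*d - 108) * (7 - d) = -d^5 + 17*d^4 - 91*d^3 + 111*d^2 + 360*d - 756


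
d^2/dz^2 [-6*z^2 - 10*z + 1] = -12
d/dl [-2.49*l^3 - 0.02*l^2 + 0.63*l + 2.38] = -7.47*l^2 - 0.04*l + 0.63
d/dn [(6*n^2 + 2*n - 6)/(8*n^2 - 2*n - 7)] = 2*(-14*n^2 + 6*n - 13)/(64*n^4 - 32*n^3 - 108*n^2 + 28*n + 49)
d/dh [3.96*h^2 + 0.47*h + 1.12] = 7.92*h + 0.47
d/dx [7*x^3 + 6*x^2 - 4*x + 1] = 21*x^2 + 12*x - 4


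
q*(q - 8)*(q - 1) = q^3 - 9*q^2 + 8*q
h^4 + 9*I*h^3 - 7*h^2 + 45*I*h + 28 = (h - I)^2*(h + 4*I)*(h + 7*I)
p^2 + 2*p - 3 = (p - 1)*(p + 3)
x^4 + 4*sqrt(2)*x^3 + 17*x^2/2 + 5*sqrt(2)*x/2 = x*(x + sqrt(2)/2)*(x + sqrt(2))*(x + 5*sqrt(2)/2)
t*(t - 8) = t^2 - 8*t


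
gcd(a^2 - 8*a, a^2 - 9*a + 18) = 1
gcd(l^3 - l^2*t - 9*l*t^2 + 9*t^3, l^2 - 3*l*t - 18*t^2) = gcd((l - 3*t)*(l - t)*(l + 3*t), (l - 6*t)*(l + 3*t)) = l + 3*t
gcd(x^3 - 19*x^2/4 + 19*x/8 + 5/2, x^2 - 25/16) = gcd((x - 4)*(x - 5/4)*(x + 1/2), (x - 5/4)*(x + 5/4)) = x - 5/4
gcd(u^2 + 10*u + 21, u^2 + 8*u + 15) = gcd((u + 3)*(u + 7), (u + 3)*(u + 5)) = u + 3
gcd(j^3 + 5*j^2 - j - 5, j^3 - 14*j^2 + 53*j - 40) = j - 1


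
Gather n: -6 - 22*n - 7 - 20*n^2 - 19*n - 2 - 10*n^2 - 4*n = -30*n^2 - 45*n - 15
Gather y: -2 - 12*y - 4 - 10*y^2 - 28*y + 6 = -10*y^2 - 40*y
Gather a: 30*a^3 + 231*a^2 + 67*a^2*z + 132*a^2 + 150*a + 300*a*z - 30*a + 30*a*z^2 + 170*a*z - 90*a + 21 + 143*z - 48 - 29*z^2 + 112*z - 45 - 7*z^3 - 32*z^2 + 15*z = 30*a^3 + a^2*(67*z + 363) + a*(30*z^2 + 470*z + 30) - 7*z^3 - 61*z^2 + 270*z - 72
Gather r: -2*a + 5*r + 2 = -2*a + 5*r + 2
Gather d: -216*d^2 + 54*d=-216*d^2 + 54*d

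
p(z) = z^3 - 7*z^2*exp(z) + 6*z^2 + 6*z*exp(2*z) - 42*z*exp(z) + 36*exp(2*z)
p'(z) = -7*z^2*exp(z) + 3*z^2 + 12*z*exp(2*z) - 56*z*exp(z) + 12*z + 78*exp(2*z) - 42*exp(z)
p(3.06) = 20672.34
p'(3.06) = 46298.52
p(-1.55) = 22.14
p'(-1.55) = -2.78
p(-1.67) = 22.53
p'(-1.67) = -3.60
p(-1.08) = 21.77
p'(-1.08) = 1.54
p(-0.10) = 32.78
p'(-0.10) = 28.71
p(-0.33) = 27.62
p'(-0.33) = 17.18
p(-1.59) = 22.26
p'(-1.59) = -3.06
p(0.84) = 131.87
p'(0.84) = 267.10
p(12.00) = 2860579107370.47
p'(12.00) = 5880304849650.43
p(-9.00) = -243.02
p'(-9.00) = 134.99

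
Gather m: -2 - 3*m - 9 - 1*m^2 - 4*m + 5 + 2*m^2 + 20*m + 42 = m^2 + 13*m + 36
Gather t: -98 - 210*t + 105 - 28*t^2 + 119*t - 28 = -28*t^2 - 91*t - 21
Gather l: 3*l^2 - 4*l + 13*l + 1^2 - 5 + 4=3*l^2 + 9*l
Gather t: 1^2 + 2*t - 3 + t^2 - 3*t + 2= t^2 - t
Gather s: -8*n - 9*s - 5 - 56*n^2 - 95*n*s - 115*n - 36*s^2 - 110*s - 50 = -56*n^2 - 123*n - 36*s^2 + s*(-95*n - 119) - 55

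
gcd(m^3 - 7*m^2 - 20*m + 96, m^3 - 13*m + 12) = m^2 + m - 12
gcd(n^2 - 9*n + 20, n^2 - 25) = n - 5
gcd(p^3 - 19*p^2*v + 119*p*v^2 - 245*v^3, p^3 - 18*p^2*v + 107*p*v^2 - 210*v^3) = p^2 - 12*p*v + 35*v^2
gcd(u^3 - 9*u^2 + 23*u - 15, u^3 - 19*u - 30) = u - 5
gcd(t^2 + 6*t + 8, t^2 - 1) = 1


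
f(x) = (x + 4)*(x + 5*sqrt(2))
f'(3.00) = 17.07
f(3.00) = 70.50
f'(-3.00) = 5.07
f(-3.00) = 4.07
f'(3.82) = 18.71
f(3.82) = 85.17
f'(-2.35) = 6.37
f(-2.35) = 7.79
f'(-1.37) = 8.33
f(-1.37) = 14.99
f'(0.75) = 12.57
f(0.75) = 37.15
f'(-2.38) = 6.31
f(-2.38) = 7.60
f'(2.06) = 15.19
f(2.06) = 55.33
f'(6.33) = 23.73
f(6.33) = 138.43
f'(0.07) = 11.21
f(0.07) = 29.06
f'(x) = 2*x + 4 + 5*sqrt(2)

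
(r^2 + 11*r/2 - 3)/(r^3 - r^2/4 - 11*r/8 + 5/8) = 4*(r + 6)/(4*r^2 + r - 5)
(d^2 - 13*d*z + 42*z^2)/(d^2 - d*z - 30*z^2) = (d - 7*z)/(d + 5*z)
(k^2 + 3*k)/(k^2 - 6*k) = (k + 3)/(k - 6)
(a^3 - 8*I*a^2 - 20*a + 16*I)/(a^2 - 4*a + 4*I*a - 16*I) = (a^3 - 8*I*a^2 - 20*a + 16*I)/(a^2 + 4*a*(-1 + I) - 16*I)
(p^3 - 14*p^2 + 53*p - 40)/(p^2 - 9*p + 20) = (p^2 - 9*p + 8)/(p - 4)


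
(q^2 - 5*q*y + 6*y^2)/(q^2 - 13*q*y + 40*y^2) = (q^2 - 5*q*y + 6*y^2)/(q^2 - 13*q*y + 40*y^2)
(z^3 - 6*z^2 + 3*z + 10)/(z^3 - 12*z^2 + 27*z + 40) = (z - 2)/(z - 8)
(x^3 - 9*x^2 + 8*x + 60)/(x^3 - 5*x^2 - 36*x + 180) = (x + 2)/(x + 6)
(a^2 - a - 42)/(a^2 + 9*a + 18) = (a - 7)/(a + 3)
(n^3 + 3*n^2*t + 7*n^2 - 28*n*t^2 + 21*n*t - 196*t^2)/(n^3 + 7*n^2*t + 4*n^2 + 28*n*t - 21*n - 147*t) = (n - 4*t)/(n - 3)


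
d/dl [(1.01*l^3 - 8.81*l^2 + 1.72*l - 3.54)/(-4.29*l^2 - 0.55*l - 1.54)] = (-4.3329*l^4 - 1.111*l^3 + 7.5581*l^2 - 3.2384*l - 4.5958)/(18.4041*l^4 + 4.719*l^3 + 13.5157*l^2 + 1.694*l + 2.3716)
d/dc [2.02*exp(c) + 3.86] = 2.02*exp(c)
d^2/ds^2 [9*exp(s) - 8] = 9*exp(s)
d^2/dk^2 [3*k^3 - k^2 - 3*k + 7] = 18*k - 2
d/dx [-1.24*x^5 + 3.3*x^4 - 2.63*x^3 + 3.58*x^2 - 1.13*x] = -6.2*x^4 + 13.2*x^3 - 7.89*x^2 + 7.16*x - 1.13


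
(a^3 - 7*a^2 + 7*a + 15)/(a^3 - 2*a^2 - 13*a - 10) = (a - 3)/(a + 2)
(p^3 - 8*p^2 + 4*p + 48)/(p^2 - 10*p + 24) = p + 2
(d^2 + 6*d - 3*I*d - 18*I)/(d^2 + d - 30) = (d - 3*I)/(d - 5)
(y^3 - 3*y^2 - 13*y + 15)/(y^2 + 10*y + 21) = (y^2 - 6*y + 5)/(y + 7)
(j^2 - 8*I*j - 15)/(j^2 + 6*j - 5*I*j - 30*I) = (j - 3*I)/(j + 6)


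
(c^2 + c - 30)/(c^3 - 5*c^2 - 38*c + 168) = (c - 5)/(c^2 - 11*c + 28)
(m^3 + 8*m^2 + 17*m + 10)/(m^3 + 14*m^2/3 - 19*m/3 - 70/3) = 3*(m + 1)/(3*m - 7)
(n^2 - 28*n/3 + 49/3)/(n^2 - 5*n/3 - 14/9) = 3*(n - 7)/(3*n + 2)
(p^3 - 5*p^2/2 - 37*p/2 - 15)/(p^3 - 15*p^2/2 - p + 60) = (p + 1)/(p - 4)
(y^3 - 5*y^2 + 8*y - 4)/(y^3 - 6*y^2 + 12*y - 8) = (y - 1)/(y - 2)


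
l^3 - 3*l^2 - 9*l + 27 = (l - 3)^2*(l + 3)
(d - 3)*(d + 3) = d^2 - 9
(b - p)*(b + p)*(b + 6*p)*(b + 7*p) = b^4 + 13*b^3*p + 41*b^2*p^2 - 13*b*p^3 - 42*p^4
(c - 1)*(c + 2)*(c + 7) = c^3 + 8*c^2 + 5*c - 14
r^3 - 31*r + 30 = (r - 5)*(r - 1)*(r + 6)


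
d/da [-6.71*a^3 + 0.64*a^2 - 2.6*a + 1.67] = -20.13*a^2 + 1.28*a - 2.6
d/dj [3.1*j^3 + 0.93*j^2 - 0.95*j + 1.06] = 9.3*j^2 + 1.86*j - 0.95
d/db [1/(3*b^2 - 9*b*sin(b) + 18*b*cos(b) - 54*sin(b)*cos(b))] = (2*b*sin(b) + b*cos(b) - 2*b/3 + sin(b) - 2*cos(b) + 6*cos(2*b))/((b - 3*sin(b))^2*(b + 6*cos(b))^2)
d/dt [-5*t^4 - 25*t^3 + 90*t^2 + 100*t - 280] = -20*t^3 - 75*t^2 + 180*t + 100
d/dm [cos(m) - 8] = -sin(m)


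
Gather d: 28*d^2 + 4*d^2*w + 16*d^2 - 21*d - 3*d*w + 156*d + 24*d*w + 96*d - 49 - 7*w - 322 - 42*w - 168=d^2*(4*w + 44) + d*(21*w + 231) - 49*w - 539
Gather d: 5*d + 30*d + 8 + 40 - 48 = 35*d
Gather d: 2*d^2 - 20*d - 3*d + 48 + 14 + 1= 2*d^2 - 23*d + 63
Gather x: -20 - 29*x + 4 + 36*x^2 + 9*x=36*x^2 - 20*x - 16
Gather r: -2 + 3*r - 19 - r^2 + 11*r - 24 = -r^2 + 14*r - 45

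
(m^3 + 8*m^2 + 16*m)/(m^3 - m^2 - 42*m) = (m^2 + 8*m + 16)/(m^2 - m - 42)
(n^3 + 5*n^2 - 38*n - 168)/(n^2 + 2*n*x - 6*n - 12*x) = (n^2 + 11*n + 28)/(n + 2*x)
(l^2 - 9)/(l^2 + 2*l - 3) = (l - 3)/(l - 1)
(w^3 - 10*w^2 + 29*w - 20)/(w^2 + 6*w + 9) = (w^3 - 10*w^2 + 29*w - 20)/(w^2 + 6*w + 9)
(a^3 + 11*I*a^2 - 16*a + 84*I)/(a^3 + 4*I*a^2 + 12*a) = (a + 7*I)/a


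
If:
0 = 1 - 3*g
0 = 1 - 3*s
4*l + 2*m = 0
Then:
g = 1/3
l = -m/2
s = 1/3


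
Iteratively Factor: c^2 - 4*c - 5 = (c + 1)*(c - 5)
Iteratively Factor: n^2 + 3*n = (n + 3)*(n)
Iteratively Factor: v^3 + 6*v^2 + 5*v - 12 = (v + 4)*(v^2 + 2*v - 3) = (v - 1)*(v + 4)*(v + 3)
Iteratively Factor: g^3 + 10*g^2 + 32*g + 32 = (g + 4)*(g^2 + 6*g + 8) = (g + 2)*(g + 4)*(g + 4)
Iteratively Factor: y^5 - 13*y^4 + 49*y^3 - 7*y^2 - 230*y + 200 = (y - 5)*(y^4 - 8*y^3 + 9*y^2 + 38*y - 40) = (y - 5)^2*(y^3 - 3*y^2 - 6*y + 8) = (y - 5)^2*(y + 2)*(y^2 - 5*y + 4) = (y - 5)^2*(y - 1)*(y + 2)*(y - 4)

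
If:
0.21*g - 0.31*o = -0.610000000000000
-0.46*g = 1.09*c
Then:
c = 1.2258628221931 - 0.622979467016164*o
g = 1.47619047619048*o - 2.9047619047619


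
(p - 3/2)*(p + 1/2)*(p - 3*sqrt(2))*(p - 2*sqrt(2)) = p^4 - 5*sqrt(2)*p^3 - p^3 + 5*sqrt(2)*p^2 + 45*p^2/4 - 12*p + 15*sqrt(2)*p/4 - 9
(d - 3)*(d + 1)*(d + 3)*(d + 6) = d^4 + 7*d^3 - 3*d^2 - 63*d - 54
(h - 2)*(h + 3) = h^2 + h - 6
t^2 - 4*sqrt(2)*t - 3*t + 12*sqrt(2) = (t - 3)*(t - 4*sqrt(2))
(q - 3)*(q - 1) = q^2 - 4*q + 3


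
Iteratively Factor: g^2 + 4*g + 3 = (g + 3)*(g + 1)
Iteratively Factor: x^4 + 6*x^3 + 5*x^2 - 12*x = (x)*(x^3 + 6*x^2 + 5*x - 12) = x*(x - 1)*(x^2 + 7*x + 12) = x*(x - 1)*(x + 3)*(x + 4)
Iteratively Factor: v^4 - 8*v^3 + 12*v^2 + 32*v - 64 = (v - 2)*(v^3 - 6*v^2 + 32) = (v - 4)*(v - 2)*(v^2 - 2*v - 8) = (v - 4)*(v - 2)*(v + 2)*(v - 4)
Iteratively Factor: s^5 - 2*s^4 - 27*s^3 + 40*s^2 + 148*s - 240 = (s + 4)*(s^4 - 6*s^3 - 3*s^2 + 52*s - 60) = (s - 2)*(s + 4)*(s^3 - 4*s^2 - 11*s + 30) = (s - 2)^2*(s + 4)*(s^2 - 2*s - 15) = (s - 5)*(s - 2)^2*(s + 4)*(s + 3)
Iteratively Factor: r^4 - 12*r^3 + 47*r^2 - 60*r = (r - 3)*(r^3 - 9*r^2 + 20*r) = r*(r - 3)*(r^2 - 9*r + 20) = r*(r - 4)*(r - 3)*(r - 5)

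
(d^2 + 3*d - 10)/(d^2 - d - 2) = (d + 5)/(d + 1)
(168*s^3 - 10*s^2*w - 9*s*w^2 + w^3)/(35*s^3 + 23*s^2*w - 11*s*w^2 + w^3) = (24*s^2 + 2*s*w - w^2)/(5*s^2 + 4*s*w - w^2)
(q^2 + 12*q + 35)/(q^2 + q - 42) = (q + 5)/(q - 6)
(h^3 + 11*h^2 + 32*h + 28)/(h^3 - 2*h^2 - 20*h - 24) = (h + 7)/(h - 6)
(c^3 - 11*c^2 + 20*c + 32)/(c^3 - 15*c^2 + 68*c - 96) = (c + 1)/(c - 3)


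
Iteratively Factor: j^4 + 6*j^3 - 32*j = (j + 4)*(j^3 + 2*j^2 - 8*j) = (j + 4)^2*(j^2 - 2*j) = j*(j + 4)^2*(j - 2)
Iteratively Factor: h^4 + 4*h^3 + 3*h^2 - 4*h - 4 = (h + 2)*(h^3 + 2*h^2 - h - 2) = (h - 1)*(h + 2)*(h^2 + 3*h + 2) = (h - 1)*(h + 2)^2*(h + 1)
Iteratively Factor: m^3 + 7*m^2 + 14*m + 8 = (m + 1)*(m^2 + 6*m + 8) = (m + 1)*(m + 4)*(m + 2)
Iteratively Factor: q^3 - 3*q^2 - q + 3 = (q - 1)*(q^2 - 2*q - 3) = (q - 1)*(q + 1)*(q - 3)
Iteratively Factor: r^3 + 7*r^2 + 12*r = (r + 3)*(r^2 + 4*r) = (r + 3)*(r + 4)*(r)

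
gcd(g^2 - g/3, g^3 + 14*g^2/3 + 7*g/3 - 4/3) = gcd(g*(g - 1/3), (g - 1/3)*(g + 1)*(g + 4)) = g - 1/3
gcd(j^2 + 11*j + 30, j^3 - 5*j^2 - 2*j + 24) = 1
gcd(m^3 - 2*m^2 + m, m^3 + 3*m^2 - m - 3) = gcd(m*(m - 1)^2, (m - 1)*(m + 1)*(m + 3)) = m - 1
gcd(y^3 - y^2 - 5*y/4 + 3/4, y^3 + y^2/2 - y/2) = y^2 + y/2 - 1/2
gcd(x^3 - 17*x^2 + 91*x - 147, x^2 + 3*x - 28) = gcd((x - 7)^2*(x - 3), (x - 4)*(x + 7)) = 1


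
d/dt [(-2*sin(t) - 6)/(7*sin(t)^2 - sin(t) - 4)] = 2*(7*sin(t)^2 + 42*sin(t) + 1)*cos(t)/(-7*sin(t)^2 + sin(t) + 4)^2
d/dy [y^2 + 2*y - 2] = 2*y + 2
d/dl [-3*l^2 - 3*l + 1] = -6*l - 3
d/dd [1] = 0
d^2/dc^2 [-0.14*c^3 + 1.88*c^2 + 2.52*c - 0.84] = 3.76 - 0.84*c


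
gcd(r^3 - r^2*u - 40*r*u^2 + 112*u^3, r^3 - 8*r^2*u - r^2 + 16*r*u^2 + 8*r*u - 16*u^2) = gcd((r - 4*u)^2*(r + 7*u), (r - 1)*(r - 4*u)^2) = r^2 - 8*r*u + 16*u^2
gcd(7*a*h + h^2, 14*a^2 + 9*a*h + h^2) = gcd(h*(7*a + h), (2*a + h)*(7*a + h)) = 7*a + h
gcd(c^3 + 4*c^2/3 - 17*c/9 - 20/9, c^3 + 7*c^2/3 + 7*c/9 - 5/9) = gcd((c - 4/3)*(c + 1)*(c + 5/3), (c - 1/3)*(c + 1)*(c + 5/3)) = c^2 + 8*c/3 + 5/3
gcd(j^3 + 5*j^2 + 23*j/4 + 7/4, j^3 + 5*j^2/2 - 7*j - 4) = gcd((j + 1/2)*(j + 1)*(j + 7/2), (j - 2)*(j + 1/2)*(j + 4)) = j + 1/2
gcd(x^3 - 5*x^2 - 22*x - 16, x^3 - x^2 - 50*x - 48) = x^2 - 7*x - 8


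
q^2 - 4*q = q*(q - 4)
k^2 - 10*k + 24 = (k - 6)*(k - 4)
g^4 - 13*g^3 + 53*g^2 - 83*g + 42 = (g - 7)*(g - 3)*(g - 2)*(g - 1)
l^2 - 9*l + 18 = (l - 6)*(l - 3)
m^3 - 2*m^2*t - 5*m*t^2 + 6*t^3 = (m - 3*t)*(m - t)*(m + 2*t)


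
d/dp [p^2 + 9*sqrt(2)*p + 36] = 2*p + 9*sqrt(2)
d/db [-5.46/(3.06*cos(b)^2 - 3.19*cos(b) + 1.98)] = (17.4174 - 33.4152*cos(b))*sin(b)/(3.06*cos(b)^2 - 3.19*cos(b) + 1.98)^2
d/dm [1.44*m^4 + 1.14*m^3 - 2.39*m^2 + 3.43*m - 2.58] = 5.76*m^3 + 3.42*m^2 - 4.78*m + 3.43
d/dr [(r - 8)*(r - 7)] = 2*r - 15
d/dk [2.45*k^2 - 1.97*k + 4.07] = 4.9*k - 1.97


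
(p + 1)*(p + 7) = p^2 + 8*p + 7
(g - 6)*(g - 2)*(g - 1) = g^3 - 9*g^2 + 20*g - 12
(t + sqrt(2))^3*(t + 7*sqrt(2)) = t^4 + 10*sqrt(2)*t^3 + 48*t^2 + 44*sqrt(2)*t + 28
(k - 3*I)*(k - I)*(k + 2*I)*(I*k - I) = I*k^4 + 2*k^3 - I*k^3 - 2*k^2 + 5*I*k^2 + 6*k - 5*I*k - 6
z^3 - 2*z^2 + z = z*(z - 1)^2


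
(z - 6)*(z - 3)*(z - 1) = z^3 - 10*z^2 + 27*z - 18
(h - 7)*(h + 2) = h^2 - 5*h - 14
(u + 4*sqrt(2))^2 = u^2 + 8*sqrt(2)*u + 32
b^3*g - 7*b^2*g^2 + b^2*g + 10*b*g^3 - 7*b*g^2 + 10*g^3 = (b - 5*g)*(b - 2*g)*(b*g + g)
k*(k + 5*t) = k^2 + 5*k*t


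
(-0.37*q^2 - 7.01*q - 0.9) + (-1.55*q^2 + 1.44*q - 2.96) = -1.92*q^2 - 5.57*q - 3.86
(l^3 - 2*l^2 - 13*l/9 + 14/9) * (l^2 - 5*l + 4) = l^5 - 7*l^4 + 113*l^3/9 + 7*l^2/9 - 122*l/9 + 56/9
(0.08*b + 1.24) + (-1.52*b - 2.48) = -1.44*b - 1.24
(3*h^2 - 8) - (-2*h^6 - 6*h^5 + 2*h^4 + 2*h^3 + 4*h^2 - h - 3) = 2*h^6 + 6*h^5 - 2*h^4 - 2*h^3 - h^2 + h - 5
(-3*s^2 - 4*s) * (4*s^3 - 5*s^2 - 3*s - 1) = -12*s^5 - s^4 + 29*s^3 + 15*s^2 + 4*s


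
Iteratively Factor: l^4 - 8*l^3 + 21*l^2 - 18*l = (l - 3)*(l^3 - 5*l^2 + 6*l) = (l - 3)*(l - 2)*(l^2 - 3*l) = l*(l - 3)*(l - 2)*(l - 3)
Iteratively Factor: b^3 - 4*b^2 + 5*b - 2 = (b - 1)*(b^2 - 3*b + 2) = (b - 1)^2*(b - 2)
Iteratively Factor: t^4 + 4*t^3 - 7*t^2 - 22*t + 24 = (t - 2)*(t^3 + 6*t^2 + 5*t - 12) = (t - 2)*(t + 4)*(t^2 + 2*t - 3) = (t - 2)*(t - 1)*(t + 4)*(t + 3)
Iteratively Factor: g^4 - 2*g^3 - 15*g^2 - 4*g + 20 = (g - 5)*(g^3 + 3*g^2 - 4) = (g - 5)*(g + 2)*(g^2 + g - 2) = (g - 5)*(g + 2)^2*(g - 1)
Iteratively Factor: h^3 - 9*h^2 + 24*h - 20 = (h - 2)*(h^2 - 7*h + 10) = (h - 2)^2*(h - 5)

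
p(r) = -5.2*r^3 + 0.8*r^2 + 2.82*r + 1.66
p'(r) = -15.6*r^2 + 1.6*r + 2.82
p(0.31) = 2.46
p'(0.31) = 1.82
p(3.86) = -274.60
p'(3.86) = -223.44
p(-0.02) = 1.60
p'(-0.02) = 2.78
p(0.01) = 1.69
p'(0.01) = 2.83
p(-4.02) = 341.07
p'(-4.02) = -255.71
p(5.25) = -713.94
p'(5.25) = -418.76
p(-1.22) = 8.85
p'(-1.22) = -22.35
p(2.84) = -102.99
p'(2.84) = -118.46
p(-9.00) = 3831.88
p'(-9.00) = -1275.18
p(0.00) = 1.66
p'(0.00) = 2.82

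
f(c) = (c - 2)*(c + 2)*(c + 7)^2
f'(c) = (c - 2)*(c + 2)*(2*c + 14) + (c - 2)*(c + 7)^2 + (c + 2)*(c + 7)^2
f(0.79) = -204.86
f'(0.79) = 43.28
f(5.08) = 3182.13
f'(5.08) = 2009.45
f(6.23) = 6093.40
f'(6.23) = 3102.06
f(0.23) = -206.33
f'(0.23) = -33.03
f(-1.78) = -22.66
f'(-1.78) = -105.69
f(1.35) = -151.82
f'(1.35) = 151.89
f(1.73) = -76.75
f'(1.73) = 246.11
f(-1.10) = -97.12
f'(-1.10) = -109.50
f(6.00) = 5408.00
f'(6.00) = 2860.00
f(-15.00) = 14144.00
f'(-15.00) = -5456.00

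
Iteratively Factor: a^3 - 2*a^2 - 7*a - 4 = (a + 1)*(a^2 - 3*a - 4) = (a + 1)^2*(a - 4)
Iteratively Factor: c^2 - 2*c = (c - 2)*(c)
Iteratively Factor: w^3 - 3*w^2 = (w - 3)*(w^2) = w*(w - 3)*(w)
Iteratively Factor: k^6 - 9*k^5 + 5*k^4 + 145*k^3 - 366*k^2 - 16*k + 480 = (k - 5)*(k^5 - 4*k^4 - 15*k^3 + 70*k^2 - 16*k - 96) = (k - 5)*(k - 2)*(k^4 - 2*k^3 - 19*k^2 + 32*k + 48) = (k - 5)*(k - 2)*(k + 1)*(k^3 - 3*k^2 - 16*k + 48) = (k - 5)*(k - 2)*(k + 1)*(k + 4)*(k^2 - 7*k + 12) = (k - 5)*(k - 4)*(k - 2)*(k + 1)*(k + 4)*(k - 3)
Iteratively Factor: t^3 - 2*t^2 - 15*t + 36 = (t + 4)*(t^2 - 6*t + 9) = (t - 3)*(t + 4)*(t - 3)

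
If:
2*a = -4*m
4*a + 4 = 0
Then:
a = -1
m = 1/2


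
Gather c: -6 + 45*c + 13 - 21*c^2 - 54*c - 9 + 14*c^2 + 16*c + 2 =-7*c^2 + 7*c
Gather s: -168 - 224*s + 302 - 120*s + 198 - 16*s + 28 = 360 - 360*s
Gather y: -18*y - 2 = -18*y - 2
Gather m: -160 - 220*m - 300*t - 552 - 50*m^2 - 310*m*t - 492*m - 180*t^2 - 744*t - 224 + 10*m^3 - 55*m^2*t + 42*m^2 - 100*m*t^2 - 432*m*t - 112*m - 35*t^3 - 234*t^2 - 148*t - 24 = 10*m^3 + m^2*(-55*t - 8) + m*(-100*t^2 - 742*t - 824) - 35*t^3 - 414*t^2 - 1192*t - 960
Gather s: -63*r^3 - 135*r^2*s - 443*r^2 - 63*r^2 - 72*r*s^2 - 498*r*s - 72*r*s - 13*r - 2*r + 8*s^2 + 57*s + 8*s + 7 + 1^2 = -63*r^3 - 506*r^2 - 15*r + s^2*(8 - 72*r) + s*(-135*r^2 - 570*r + 65) + 8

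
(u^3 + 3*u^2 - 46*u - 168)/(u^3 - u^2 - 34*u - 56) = (u + 6)/(u + 2)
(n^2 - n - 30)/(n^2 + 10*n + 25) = (n - 6)/(n + 5)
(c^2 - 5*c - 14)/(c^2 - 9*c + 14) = (c + 2)/(c - 2)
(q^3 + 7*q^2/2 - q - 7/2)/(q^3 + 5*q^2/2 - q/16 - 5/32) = 16*(2*q^3 + 7*q^2 - 2*q - 7)/(32*q^3 + 80*q^2 - 2*q - 5)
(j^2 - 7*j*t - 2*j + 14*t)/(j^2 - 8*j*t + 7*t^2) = (2 - j)/(-j + t)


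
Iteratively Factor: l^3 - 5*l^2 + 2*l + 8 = (l + 1)*(l^2 - 6*l + 8) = (l - 2)*(l + 1)*(l - 4)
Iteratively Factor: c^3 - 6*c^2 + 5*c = (c - 5)*(c^2 - c) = (c - 5)*(c - 1)*(c)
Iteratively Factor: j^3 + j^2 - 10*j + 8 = (j + 4)*(j^2 - 3*j + 2) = (j - 2)*(j + 4)*(j - 1)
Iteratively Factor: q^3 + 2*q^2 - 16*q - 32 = (q - 4)*(q^2 + 6*q + 8) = (q - 4)*(q + 2)*(q + 4)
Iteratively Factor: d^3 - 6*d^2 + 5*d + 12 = (d + 1)*(d^2 - 7*d + 12) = (d - 3)*(d + 1)*(d - 4)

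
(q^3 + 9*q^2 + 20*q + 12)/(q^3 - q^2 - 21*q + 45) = (q^3 + 9*q^2 + 20*q + 12)/(q^3 - q^2 - 21*q + 45)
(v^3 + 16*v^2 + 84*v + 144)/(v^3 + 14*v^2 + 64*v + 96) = (v + 6)/(v + 4)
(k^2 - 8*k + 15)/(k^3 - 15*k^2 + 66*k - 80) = (k - 3)/(k^2 - 10*k + 16)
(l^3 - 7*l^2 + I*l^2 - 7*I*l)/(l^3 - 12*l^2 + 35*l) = (l + I)/(l - 5)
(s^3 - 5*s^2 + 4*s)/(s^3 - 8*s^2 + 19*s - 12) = s/(s - 3)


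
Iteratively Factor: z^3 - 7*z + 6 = (z - 1)*(z^2 + z - 6) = (z - 2)*(z - 1)*(z + 3)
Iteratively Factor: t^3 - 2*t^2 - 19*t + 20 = (t + 4)*(t^2 - 6*t + 5) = (t - 5)*(t + 4)*(t - 1)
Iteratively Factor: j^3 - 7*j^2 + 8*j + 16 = (j - 4)*(j^2 - 3*j - 4) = (j - 4)^2*(j + 1)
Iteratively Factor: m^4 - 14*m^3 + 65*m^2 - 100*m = (m - 5)*(m^3 - 9*m^2 + 20*m) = m*(m - 5)*(m^2 - 9*m + 20) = m*(m - 5)*(m - 4)*(m - 5)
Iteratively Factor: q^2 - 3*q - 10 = (q + 2)*(q - 5)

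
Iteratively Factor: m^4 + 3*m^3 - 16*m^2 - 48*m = (m - 4)*(m^3 + 7*m^2 + 12*m) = (m - 4)*(m + 3)*(m^2 + 4*m) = (m - 4)*(m + 3)*(m + 4)*(m)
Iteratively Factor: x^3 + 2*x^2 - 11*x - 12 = (x + 1)*(x^2 + x - 12) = (x + 1)*(x + 4)*(x - 3)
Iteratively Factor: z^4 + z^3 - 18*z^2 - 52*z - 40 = (z + 2)*(z^3 - z^2 - 16*z - 20) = (z + 2)^2*(z^2 - 3*z - 10) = (z + 2)^3*(z - 5)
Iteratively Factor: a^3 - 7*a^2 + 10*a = (a - 2)*(a^2 - 5*a) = (a - 5)*(a - 2)*(a)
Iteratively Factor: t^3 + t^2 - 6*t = (t)*(t^2 + t - 6) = t*(t - 2)*(t + 3)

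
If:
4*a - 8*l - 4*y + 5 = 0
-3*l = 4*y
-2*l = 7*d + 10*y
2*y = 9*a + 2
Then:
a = -35/102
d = 407/714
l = 37/51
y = -37/68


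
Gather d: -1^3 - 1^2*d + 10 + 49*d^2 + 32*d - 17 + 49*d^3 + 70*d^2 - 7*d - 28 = 49*d^3 + 119*d^2 + 24*d - 36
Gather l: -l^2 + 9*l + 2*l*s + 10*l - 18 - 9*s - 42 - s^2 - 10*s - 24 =-l^2 + l*(2*s + 19) - s^2 - 19*s - 84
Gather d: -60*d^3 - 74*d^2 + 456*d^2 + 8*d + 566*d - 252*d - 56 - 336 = -60*d^3 + 382*d^2 + 322*d - 392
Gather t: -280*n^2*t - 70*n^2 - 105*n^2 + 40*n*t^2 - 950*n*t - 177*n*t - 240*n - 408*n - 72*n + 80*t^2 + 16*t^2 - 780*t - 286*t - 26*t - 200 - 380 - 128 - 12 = -175*n^2 - 720*n + t^2*(40*n + 96) + t*(-280*n^2 - 1127*n - 1092) - 720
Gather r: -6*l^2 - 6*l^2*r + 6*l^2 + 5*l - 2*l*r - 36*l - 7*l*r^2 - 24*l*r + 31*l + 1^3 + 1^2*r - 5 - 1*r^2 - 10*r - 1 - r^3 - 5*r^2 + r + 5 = -r^3 + r^2*(-7*l - 6) + r*(-6*l^2 - 26*l - 8)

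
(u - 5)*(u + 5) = u^2 - 25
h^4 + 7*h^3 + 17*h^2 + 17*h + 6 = (h + 1)^2*(h + 2)*(h + 3)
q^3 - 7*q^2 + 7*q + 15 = (q - 5)*(q - 3)*(q + 1)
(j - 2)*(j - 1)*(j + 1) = j^3 - 2*j^2 - j + 2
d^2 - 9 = (d - 3)*(d + 3)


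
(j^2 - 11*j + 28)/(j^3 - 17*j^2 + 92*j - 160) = (j - 7)/(j^2 - 13*j + 40)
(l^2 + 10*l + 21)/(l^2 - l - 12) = (l + 7)/(l - 4)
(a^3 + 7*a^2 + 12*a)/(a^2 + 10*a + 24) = a*(a + 3)/(a + 6)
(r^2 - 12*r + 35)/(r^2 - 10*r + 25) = (r - 7)/(r - 5)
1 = 1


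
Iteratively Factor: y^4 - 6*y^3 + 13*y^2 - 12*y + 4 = (y - 2)*(y^3 - 4*y^2 + 5*y - 2) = (y - 2)*(y - 1)*(y^2 - 3*y + 2) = (y - 2)^2*(y - 1)*(y - 1)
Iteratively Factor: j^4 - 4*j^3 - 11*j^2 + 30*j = (j)*(j^3 - 4*j^2 - 11*j + 30) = j*(j - 2)*(j^2 - 2*j - 15) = j*(j - 2)*(j + 3)*(j - 5)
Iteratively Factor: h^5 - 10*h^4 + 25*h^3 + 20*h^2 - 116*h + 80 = (h - 1)*(h^4 - 9*h^3 + 16*h^2 + 36*h - 80) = (h - 4)*(h - 1)*(h^3 - 5*h^2 - 4*h + 20) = (h - 5)*(h - 4)*(h - 1)*(h^2 - 4) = (h - 5)*(h - 4)*(h - 2)*(h - 1)*(h + 2)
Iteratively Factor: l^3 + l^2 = (l)*(l^2 + l) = l^2*(l + 1)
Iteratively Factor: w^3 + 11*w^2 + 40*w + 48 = (w + 4)*(w^2 + 7*w + 12) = (w + 3)*(w + 4)*(w + 4)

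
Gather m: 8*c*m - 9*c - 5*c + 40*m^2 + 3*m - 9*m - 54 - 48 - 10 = -14*c + 40*m^2 + m*(8*c - 6) - 112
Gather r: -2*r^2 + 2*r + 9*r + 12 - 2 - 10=-2*r^2 + 11*r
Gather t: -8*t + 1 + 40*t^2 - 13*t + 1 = 40*t^2 - 21*t + 2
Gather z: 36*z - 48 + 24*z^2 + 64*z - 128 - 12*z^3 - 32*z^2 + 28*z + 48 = -12*z^3 - 8*z^2 + 128*z - 128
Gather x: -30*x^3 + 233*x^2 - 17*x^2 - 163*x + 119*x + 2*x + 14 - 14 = -30*x^3 + 216*x^2 - 42*x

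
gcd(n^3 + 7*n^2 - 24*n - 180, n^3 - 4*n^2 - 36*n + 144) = n + 6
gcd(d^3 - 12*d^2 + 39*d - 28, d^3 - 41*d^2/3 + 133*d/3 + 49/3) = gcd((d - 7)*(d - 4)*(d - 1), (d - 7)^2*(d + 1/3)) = d - 7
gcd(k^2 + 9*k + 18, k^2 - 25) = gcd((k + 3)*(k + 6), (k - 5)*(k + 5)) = 1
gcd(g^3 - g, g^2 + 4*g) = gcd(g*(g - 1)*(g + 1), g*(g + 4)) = g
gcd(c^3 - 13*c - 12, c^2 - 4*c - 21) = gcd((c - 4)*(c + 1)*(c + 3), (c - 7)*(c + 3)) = c + 3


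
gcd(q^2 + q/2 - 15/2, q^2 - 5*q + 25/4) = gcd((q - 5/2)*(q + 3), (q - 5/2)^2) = q - 5/2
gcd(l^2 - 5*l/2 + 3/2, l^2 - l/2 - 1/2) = l - 1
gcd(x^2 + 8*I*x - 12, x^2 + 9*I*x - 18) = x + 6*I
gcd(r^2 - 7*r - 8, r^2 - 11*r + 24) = r - 8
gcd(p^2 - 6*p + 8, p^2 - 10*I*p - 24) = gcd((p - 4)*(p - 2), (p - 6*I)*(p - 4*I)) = 1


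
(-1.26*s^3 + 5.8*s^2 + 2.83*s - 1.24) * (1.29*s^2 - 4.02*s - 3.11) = -1.6254*s^5 + 12.5472*s^4 - 15.7467*s^3 - 31.0142*s^2 - 3.8165*s + 3.8564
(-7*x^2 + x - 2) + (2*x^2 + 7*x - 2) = -5*x^2 + 8*x - 4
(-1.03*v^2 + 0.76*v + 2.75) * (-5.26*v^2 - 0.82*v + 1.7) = 5.4178*v^4 - 3.153*v^3 - 16.8392*v^2 - 0.963*v + 4.675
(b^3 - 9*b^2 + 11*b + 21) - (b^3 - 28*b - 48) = -9*b^2 + 39*b + 69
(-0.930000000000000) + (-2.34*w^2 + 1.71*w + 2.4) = -2.34*w^2 + 1.71*w + 1.47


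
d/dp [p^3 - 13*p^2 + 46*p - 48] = 3*p^2 - 26*p + 46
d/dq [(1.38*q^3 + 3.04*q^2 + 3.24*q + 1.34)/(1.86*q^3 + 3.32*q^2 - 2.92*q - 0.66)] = (8.88178419700125e-16*q^5 - 1.0728*q^4 - 20.112*q^3 - 29.8432*q^2 - 12.9104*q + 1.7744)/(3.4596*q^6 + 12.3504*q^5 + 0.159999999999998*q^4 - 21.844*q^3 + 4.144*q^2 + 3.8544*q + 0.4356)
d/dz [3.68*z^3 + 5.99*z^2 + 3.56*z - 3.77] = 11.04*z^2 + 11.98*z + 3.56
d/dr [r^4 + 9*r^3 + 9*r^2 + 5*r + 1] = 4*r^3 + 27*r^2 + 18*r + 5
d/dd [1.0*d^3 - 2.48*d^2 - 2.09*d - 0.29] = 3.0*d^2 - 4.96*d - 2.09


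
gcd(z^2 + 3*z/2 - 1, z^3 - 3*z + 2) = z + 2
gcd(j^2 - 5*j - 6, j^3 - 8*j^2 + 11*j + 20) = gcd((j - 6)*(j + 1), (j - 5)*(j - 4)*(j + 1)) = j + 1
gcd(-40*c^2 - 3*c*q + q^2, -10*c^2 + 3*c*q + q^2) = 5*c + q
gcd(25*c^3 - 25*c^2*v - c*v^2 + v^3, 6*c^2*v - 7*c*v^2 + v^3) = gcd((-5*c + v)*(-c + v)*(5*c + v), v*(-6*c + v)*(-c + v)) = -c + v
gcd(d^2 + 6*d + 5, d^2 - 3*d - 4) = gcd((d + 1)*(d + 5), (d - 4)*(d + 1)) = d + 1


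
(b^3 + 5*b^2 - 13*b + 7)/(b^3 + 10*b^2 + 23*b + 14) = (b^2 - 2*b + 1)/(b^2 + 3*b + 2)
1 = 1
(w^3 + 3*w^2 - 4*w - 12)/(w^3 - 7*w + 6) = (w + 2)/(w - 1)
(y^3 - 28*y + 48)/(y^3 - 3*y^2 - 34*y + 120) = (y - 2)/(y - 5)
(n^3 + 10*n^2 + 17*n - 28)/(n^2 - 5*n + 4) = (n^2 + 11*n + 28)/(n - 4)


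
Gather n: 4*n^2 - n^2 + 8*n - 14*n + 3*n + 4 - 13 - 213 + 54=3*n^2 - 3*n - 168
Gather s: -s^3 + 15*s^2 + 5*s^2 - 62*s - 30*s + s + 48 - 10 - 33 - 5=-s^3 + 20*s^2 - 91*s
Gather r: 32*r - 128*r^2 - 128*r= -128*r^2 - 96*r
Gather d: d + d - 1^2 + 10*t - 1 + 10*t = 2*d + 20*t - 2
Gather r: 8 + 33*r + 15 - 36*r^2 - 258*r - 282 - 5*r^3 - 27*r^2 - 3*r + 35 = -5*r^3 - 63*r^2 - 228*r - 224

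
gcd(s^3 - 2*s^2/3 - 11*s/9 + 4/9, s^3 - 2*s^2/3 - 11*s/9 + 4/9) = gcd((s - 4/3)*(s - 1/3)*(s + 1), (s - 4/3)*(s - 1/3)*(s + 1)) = s^3 - 2*s^2/3 - 11*s/9 + 4/9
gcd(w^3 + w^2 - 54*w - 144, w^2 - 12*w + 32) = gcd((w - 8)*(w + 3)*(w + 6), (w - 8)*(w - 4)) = w - 8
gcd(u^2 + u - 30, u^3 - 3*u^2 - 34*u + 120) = u^2 + u - 30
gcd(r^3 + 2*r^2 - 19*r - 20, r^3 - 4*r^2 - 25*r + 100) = r^2 + r - 20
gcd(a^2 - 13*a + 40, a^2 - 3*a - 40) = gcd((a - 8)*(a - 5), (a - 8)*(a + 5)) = a - 8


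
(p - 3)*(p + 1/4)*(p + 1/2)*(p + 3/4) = p^4 - 3*p^3/2 - 61*p^2/16 - 63*p/32 - 9/32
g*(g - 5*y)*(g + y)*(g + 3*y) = g^4 - g^3*y - 17*g^2*y^2 - 15*g*y^3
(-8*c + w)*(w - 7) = -8*c*w + 56*c + w^2 - 7*w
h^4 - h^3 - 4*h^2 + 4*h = h*(h - 2)*(h - 1)*(h + 2)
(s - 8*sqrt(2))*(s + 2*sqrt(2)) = s^2 - 6*sqrt(2)*s - 32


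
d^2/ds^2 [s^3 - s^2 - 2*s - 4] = 6*s - 2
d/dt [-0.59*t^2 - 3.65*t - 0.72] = -1.18*t - 3.65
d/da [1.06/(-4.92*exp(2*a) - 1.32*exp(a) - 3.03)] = (10.4304*exp(a) + 1.3992)*exp(a)/(4.92*exp(2*a) + 1.32*exp(a) + 3.03)^2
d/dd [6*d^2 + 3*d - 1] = 12*d + 3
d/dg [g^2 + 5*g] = 2*g + 5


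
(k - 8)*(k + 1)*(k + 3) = k^3 - 4*k^2 - 29*k - 24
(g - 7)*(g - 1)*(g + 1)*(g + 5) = g^4 - 2*g^3 - 36*g^2 + 2*g + 35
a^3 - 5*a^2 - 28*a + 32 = (a - 8)*(a - 1)*(a + 4)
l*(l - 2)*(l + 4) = l^3 + 2*l^2 - 8*l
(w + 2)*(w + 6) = w^2 + 8*w + 12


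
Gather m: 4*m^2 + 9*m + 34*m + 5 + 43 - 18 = 4*m^2 + 43*m + 30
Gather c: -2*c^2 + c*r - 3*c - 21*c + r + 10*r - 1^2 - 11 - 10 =-2*c^2 + c*(r - 24) + 11*r - 22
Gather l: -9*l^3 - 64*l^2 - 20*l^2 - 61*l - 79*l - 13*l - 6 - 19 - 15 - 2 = -9*l^3 - 84*l^2 - 153*l - 42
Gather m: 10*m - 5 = 10*m - 5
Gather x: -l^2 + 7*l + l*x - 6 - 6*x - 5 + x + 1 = -l^2 + 7*l + x*(l - 5) - 10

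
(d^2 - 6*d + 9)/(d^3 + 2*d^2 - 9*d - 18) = (d - 3)/(d^2 + 5*d + 6)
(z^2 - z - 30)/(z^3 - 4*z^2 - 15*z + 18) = (z + 5)/(z^2 + 2*z - 3)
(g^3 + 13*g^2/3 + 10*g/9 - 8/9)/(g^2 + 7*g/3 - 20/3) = (9*g^2 + 3*g - 2)/(3*(3*g - 5))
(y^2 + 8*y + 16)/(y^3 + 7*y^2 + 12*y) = (y + 4)/(y*(y + 3))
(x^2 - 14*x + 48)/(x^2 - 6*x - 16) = (x - 6)/(x + 2)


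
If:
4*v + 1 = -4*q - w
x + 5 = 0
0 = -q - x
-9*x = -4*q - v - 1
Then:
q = 5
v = -66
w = 243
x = -5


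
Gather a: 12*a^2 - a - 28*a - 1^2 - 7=12*a^2 - 29*a - 8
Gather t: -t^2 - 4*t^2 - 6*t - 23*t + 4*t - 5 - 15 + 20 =-5*t^2 - 25*t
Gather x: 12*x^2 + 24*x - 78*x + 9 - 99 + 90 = 12*x^2 - 54*x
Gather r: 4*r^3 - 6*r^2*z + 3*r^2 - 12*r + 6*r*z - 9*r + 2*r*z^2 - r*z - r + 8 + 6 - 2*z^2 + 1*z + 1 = 4*r^3 + r^2*(3 - 6*z) + r*(2*z^2 + 5*z - 22) - 2*z^2 + z + 15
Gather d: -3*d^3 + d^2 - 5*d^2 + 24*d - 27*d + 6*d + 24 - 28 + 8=-3*d^3 - 4*d^2 + 3*d + 4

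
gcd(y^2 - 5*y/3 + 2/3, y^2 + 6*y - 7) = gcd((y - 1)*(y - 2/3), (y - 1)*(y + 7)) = y - 1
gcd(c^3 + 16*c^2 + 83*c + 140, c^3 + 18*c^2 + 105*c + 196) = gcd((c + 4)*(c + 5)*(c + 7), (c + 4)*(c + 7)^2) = c^2 + 11*c + 28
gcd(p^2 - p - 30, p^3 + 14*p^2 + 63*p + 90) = p + 5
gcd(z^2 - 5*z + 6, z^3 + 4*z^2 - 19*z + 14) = z - 2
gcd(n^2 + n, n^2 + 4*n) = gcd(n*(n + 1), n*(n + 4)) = n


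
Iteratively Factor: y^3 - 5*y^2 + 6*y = (y - 2)*(y^2 - 3*y) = y*(y - 2)*(y - 3)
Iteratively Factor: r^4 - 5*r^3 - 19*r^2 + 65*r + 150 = (r - 5)*(r^3 - 19*r - 30) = (r - 5)*(r + 3)*(r^2 - 3*r - 10) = (r - 5)*(r + 2)*(r + 3)*(r - 5)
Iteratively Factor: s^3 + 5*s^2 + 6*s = (s)*(s^2 + 5*s + 6) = s*(s + 3)*(s + 2)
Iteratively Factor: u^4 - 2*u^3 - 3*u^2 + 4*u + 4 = (u + 1)*(u^3 - 3*u^2 + 4) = (u - 2)*(u + 1)*(u^2 - u - 2) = (u - 2)*(u + 1)^2*(u - 2)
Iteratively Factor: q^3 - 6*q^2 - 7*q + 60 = (q + 3)*(q^2 - 9*q + 20) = (q - 4)*(q + 3)*(q - 5)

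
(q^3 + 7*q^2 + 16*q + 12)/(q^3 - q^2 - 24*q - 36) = (q + 2)/(q - 6)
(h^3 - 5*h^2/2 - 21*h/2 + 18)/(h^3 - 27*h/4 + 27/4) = 2*(h - 4)/(2*h - 3)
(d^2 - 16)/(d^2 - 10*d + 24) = (d + 4)/(d - 6)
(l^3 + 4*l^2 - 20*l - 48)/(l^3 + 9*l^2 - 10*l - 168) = (l + 2)/(l + 7)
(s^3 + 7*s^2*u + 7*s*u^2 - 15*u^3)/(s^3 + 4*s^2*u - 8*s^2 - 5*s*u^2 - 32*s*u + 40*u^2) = (s + 3*u)/(s - 8)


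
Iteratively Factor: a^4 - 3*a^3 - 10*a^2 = (a - 5)*(a^3 + 2*a^2) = a*(a - 5)*(a^2 + 2*a) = a^2*(a - 5)*(a + 2)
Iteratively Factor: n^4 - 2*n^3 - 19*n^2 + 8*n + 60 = (n - 5)*(n^3 + 3*n^2 - 4*n - 12) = (n - 5)*(n - 2)*(n^2 + 5*n + 6) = (n - 5)*(n - 2)*(n + 2)*(n + 3)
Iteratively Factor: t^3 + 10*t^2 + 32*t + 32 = (t + 4)*(t^2 + 6*t + 8) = (t + 4)^2*(t + 2)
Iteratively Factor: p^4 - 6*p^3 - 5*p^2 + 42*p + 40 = (p - 4)*(p^3 - 2*p^2 - 13*p - 10) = (p - 4)*(p + 2)*(p^2 - 4*p - 5) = (p - 4)*(p + 1)*(p + 2)*(p - 5)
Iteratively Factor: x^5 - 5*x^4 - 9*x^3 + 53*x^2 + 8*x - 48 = (x - 4)*(x^4 - x^3 - 13*x^2 + x + 12) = (x - 4)^2*(x^3 + 3*x^2 - x - 3) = (x - 4)^2*(x - 1)*(x^2 + 4*x + 3) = (x - 4)^2*(x - 1)*(x + 3)*(x + 1)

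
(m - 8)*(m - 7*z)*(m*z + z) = m^3*z - 7*m^2*z^2 - 7*m^2*z + 49*m*z^2 - 8*m*z + 56*z^2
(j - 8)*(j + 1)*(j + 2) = j^3 - 5*j^2 - 22*j - 16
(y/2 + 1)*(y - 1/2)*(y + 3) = y^3/2 + 9*y^2/4 + 7*y/4 - 3/2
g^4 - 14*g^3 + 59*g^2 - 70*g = g*(g - 7)*(g - 5)*(g - 2)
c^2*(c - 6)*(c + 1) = c^4 - 5*c^3 - 6*c^2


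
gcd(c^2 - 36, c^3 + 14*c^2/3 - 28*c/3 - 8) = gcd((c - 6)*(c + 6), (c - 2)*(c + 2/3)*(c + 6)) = c + 6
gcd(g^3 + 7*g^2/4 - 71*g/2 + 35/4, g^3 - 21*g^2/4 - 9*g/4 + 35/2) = g - 5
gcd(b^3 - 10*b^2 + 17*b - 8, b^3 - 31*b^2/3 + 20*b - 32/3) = b^2 - 9*b + 8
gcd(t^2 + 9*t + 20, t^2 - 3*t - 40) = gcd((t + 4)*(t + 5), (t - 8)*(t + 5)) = t + 5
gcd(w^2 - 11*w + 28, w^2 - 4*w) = w - 4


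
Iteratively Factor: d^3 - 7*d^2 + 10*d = (d)*(d^2 - 7*d + 10) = d*(d - 5)*(d - 2)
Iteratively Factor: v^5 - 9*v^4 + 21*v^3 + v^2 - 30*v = (v - 5)*(v^4 - 4*v^3 + v^2 + 6*v) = (v - 5)*(v + 1)*(v^3 - 5*v^2 + 6*v) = (v - 5)*(v - 3)*(v + 1)*(v^2 - 2*v) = v*(v - 5)*(v - 3)*(v + 1)*(v - 2)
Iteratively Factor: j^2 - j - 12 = (j + 3)*(j - 4)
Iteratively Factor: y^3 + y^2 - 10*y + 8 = (y + 4)*(y^2 - 3*y + 2) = (y - 1)*(y + 4)*(y - 2)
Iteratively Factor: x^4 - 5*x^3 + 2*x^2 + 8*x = (x - 2)*(x^3 - 3*x^2 - 4*x) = (x - 2)*(x + 1)*(x^2 - 4*x) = x*(x - 2)*(x + 1)*(x - 4)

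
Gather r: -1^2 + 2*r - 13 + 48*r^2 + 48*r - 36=48*r^2 + 50*r - 50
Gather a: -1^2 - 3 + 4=0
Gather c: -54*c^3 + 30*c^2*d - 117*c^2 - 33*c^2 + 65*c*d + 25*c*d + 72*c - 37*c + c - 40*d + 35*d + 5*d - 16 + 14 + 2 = -54*c^3 + c^2*(30*d - 150) + c*(90*d + 36)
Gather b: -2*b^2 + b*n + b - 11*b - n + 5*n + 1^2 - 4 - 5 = -2*b^2 + b*(n - 10) + 4*n - 8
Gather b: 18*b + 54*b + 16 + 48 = 72*b + 64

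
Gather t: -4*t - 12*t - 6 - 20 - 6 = -16*t - 32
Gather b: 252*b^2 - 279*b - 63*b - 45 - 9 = 252*b^2 - 342*b - 54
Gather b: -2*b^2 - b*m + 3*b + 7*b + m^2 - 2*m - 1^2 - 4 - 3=-2*b^2 + b*(10 - m) + m^2 - 2*m - 8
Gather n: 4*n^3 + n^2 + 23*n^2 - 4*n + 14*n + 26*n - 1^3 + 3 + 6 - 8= 4*n^3 + 24*n^2 + 36*n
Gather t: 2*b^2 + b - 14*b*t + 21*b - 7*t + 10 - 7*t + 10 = 2*b^2 + 22*b + t*(-14*b - 14) + 20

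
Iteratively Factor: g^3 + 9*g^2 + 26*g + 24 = (g + 2)*(g^2 + 7*g + 12) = (g + 2)*(g + 4)*(g + 3)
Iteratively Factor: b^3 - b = (b)*(b^2 - 1) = b*(b - 1)*(b + 1)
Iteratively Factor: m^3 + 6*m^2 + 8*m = (m + 4)*(m^2 + 2*m) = m*(m + 4)*(m + 2)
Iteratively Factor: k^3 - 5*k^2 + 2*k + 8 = (k - 2)*(k^2 - 3*k - 4) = (k - 2)*(k + 1)*(k - 4)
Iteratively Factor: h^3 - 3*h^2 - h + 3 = (h - 3)*(h^2 - 1) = (h - 3)*(h - 1)*(h + 1)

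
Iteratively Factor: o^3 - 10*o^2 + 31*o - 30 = (o - 5)*(o^2 - 5*o + 6) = (o - 5)*(o - 2)*(o - 3)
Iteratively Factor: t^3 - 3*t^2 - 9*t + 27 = (t - 3)*(t^2 - 9) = (t - 3)*(t + 3)*(t - 3)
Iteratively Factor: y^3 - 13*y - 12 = (y + 3)*(y^2 - 3*y - 4) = (y - 4)*(y + 3)*(y + 1)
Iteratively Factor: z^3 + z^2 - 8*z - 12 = (z + 2)*(z^2 - z - 6) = (z - 3)*(z + 2)*(z + 2)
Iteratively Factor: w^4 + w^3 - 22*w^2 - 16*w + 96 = (w + 3)*(w^3 - 2*w^2 - 16*w + 32) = (w + 3)*(w + 4)*(w^2 - 6*w + 8) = (w - 4)*(w + 3)*(w + 4)*(w - 2)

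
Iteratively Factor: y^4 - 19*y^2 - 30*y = (y + 3)*(y^3 - 3*y^2 - 10*y) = (y - 5)*(y + 3)*(y^2 + 2*y) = (y - 5)*(y + 2)*(y + 3)*(y)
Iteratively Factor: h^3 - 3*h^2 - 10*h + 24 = (h - 2)*(h^2 - h - 12) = (h - 2)*(h + 3)*(h - 4)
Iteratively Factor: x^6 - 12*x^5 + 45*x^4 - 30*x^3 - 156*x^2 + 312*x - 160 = (x - 5)*(x^5 - 7*x^4 + 10*x^3 + 20*x^2 - 56*x + 32) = (x - 5)*(x + 2)*(x^4 - 9*x^3 + 28*x^2 - 36*x + 16) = (x - 5)*(x - 2)*(x + 2)*(x^3 - 7*x^2 + 14*x - 8) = (x - 5)*(x - 2)^2*(x + 2)*(x^2 - 5*x + 4) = (x - 5)*(x - 4)*(x - 2)^2*(x + 2)*(x - 1)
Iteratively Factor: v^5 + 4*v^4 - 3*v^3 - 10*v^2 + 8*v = (v + 2)*(v^4 + 2*v^3 - 7*v^2 + 4*v) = (v - 1)*(v + 2)*(v^3 + 3*v^2 - 4*v) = v*(v - 1)*(v + 2)*(v^2 + 3*v - 4) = v*(v - 1)^2*(v + 2)*(v + 4)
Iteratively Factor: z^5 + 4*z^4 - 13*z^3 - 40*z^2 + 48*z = (z + 4)*(z^4 - 13*z^2 + 12*z) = (z - 3)*(z + 4)*(z^3 + 3*z^2 - 4*z) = (z - 3)*(z + 4)^2*(z^2 - z) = z*(z - 3)*(z + 4)^2*(z - 1)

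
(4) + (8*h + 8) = 8*h + 12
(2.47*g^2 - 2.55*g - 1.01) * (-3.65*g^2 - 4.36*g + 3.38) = -9.0155*g^4 - 1.4617*g^3 + 23.1531*g^2 - 4.2154*g - 3.4138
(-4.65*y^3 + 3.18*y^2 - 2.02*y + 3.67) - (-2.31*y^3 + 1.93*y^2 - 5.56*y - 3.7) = -2.34*y^3 + 1.25*y^2 + 3.54*y + 7.37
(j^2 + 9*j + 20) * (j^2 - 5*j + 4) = j^4 + 4*j^3 - 21*j^2 - 64*j + 80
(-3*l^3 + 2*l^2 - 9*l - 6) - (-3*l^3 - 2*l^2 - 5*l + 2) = 4*l^2 - 4*l - 8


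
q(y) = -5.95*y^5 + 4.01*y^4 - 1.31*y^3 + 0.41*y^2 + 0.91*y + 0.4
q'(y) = -29.75*y^4 + 16.04*y^3 - 3.93*y^2 + 0.82*y + 0.91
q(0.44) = 0.82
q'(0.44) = 0.76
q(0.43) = 0.81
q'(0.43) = 0.79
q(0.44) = 0.82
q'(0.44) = 0.76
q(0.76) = 0.58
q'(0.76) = -3.62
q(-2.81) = 1322.60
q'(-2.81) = -2243.19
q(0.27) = 0.66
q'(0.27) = 1.00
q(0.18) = 0.57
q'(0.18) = 0.99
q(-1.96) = 241.34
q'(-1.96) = -575.62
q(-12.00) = 1566013.96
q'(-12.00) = -645187.97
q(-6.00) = 51756.82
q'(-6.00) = -42166.13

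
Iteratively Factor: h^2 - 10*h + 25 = (h - 5)*(h - 5)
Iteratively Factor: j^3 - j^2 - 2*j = (j - 2)*(j^2 + j) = (j - 2)*(j + 1)*(j)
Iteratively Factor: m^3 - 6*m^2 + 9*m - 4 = (m - 4)*(m^2 - 2*m + 1) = (m - 4)*(m - 1)*(m - 1)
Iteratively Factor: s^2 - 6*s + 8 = (s - 4)*(s - 2)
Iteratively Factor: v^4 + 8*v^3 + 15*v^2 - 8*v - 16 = (v - 1)*(v^3 + 9*v^2 + 24*v + 16) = (v - 1)*(v + 4)*(v^2 + 5*v + 4) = (v - 1)*(v + 1)*(v + 4)*(v + 4)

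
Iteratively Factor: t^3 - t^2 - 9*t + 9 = (t - 3)*(t^2 + 2*t - 3) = (t - 3)*(t + 3)*(t - 1)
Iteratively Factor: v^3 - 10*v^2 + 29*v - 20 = (v - 4)*(v^2 - 6*v + 5) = (v - 5)*(v - 4)*(v - 1)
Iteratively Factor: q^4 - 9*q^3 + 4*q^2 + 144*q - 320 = (q + 4)*(q^3 - 13*q^2 + 56*q - 80) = (q - 4)*(q + 4)*(q^2 - 9*q + 20) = (q - 5)*(q - 4)*(q + 4)*(q - 4)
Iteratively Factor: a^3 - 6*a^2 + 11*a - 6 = (a - 2)*(a^2 - 4*a + 3) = (a - 2)*(a - 1)*(a - 3)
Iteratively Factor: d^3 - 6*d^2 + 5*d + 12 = (d - 4)*(d^2 - 2*d - 3) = (d - 4)*(d - 3)*(d + 1)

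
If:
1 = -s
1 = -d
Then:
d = -1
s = -1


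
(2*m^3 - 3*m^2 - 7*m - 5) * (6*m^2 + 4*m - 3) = 12*m^5 - 10*m^4 - 60*m^3 - 49*m^2 + m + 15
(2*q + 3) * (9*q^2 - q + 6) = 18*q^3 + 25*q^2 + 9*q + 18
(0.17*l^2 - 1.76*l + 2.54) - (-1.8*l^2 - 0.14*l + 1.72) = 1.97*l^2 - 1.62*l + 0.82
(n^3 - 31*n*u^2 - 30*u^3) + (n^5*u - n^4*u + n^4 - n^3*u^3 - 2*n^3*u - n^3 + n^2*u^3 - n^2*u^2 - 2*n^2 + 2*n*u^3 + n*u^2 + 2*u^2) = n^5*u - n^4*u + n^4 - n^3*u^3 - 2*n^3*u + n^2*u^3 - n^2*u^2 - 2*n^2 + 2*n*u^3 - 30*n*u^2 - 30*u^3 + 2*u^2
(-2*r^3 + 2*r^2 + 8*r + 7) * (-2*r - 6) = 4*r^4 + 8*r^3 - 28*r^2 - 62*r - 42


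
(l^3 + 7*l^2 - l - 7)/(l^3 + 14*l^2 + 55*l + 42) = (l - 1)/(l + 6)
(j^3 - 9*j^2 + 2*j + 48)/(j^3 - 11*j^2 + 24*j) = (j + 2)/j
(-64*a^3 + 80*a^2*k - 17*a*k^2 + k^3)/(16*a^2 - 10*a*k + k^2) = (-8*a^2 + 9*a*k - k^2)/(2*a - k)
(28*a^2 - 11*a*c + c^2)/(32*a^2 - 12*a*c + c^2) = (7*a - c)/(8*a - c)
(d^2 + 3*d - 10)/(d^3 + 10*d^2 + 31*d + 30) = (d - 2)/(d^2 + 5*d + 6)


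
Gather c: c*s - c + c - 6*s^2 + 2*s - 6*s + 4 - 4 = c*s - 6*s^2 - 4*s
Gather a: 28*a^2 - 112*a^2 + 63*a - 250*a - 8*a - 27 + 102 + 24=-84*a^2 - 195*a + 99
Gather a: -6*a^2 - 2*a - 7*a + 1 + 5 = -6*a^2 - 9*a + 6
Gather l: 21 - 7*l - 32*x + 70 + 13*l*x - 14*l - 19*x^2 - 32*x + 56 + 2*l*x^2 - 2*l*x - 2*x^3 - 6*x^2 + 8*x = l*(2*x^2 + 11*x - 21) - 2*x^3 - 25*x^2 - 56*x + 147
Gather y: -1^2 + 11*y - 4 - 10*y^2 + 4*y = -10*y^2 + 15*y - 5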